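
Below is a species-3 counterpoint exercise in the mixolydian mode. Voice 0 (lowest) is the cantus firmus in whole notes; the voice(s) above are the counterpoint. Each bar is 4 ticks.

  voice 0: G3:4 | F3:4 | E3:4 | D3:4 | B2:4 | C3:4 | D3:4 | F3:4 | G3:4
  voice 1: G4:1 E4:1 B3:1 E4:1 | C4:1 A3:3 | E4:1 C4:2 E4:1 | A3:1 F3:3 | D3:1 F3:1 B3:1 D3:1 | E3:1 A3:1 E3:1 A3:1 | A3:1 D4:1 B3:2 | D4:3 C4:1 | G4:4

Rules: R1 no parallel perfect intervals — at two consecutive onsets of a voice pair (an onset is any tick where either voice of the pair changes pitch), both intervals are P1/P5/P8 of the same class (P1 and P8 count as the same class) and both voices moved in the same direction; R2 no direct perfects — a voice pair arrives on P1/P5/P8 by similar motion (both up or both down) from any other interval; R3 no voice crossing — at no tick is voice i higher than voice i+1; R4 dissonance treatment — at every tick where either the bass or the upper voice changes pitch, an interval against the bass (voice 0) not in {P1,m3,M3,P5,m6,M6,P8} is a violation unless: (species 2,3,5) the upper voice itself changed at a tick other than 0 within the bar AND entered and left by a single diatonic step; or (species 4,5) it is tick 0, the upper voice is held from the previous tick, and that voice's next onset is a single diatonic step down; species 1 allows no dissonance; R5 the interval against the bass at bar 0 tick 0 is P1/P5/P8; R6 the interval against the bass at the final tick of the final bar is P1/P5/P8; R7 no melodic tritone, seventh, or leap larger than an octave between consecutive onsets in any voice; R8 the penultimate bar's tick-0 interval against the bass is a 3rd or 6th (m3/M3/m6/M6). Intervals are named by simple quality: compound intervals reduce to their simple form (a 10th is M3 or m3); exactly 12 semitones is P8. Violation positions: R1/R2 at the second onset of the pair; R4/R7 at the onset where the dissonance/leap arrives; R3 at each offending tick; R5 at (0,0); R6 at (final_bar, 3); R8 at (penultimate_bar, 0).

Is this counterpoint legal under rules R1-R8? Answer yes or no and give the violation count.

bar 0: v0=G3 v1=G4 (P8)
bar 1: v0=F3 v1=C4 (P5)
bar 2: v0=E3 v1=E4 (P8)
bar 3: v0=D3 v1=A3 (P5)
bar 4: v0=B2 v1=D3 (m3)
bar 5: v0=C3 v1=E3 (M3)
bar 6: v0=D3 v1=A3 (P5)
bar 7: v0=F3 v1=D4 (M6)
bar 8: v0=G3 v1=G4 (P8)
  R2 @ bar1.0: G3/E4 M6 -> F3/C4 P5 similar
  R2 @ bar3.0: E3/E4 P8 -> D3/A3 P5 similar
  R4 @ bar4.1: B2/F3 TT untreated
  R7 @ bar4.2: F3->B3 leap 6st
  R2 @ bar8.0: F3/C4 P5 -> G3/G4 P8 similar

No (5 violations)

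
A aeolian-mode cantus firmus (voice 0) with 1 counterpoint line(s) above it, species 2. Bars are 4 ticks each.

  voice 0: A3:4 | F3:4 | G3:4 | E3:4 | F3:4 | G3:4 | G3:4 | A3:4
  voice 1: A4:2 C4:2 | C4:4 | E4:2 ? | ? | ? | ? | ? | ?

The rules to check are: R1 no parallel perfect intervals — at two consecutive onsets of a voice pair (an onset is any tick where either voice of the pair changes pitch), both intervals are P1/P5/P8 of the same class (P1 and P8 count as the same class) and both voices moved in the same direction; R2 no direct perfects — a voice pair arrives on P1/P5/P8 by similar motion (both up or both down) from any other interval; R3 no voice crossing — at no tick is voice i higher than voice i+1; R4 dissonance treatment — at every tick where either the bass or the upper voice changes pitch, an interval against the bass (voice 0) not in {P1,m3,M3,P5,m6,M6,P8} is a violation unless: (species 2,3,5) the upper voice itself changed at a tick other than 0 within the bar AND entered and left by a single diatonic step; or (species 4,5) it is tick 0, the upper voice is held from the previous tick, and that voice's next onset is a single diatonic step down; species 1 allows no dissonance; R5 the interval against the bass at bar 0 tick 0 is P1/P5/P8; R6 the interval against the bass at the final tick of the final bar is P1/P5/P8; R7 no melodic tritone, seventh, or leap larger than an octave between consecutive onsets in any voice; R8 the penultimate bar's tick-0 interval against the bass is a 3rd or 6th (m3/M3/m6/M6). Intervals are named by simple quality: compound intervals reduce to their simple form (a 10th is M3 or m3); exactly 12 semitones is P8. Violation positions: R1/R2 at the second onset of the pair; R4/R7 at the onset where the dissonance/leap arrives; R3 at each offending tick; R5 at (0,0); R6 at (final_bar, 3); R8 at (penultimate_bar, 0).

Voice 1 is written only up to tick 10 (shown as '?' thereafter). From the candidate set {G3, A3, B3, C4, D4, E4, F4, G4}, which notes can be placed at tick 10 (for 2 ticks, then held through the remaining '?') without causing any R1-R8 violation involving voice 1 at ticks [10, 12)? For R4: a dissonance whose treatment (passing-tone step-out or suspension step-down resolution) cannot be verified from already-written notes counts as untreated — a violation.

{B3, D4, E4, G3, G4}

G3: legal
A3: violates R4
B3: legal
C4: violates R4
D4: legal
E4: legal
F4: violates R4
G4: legal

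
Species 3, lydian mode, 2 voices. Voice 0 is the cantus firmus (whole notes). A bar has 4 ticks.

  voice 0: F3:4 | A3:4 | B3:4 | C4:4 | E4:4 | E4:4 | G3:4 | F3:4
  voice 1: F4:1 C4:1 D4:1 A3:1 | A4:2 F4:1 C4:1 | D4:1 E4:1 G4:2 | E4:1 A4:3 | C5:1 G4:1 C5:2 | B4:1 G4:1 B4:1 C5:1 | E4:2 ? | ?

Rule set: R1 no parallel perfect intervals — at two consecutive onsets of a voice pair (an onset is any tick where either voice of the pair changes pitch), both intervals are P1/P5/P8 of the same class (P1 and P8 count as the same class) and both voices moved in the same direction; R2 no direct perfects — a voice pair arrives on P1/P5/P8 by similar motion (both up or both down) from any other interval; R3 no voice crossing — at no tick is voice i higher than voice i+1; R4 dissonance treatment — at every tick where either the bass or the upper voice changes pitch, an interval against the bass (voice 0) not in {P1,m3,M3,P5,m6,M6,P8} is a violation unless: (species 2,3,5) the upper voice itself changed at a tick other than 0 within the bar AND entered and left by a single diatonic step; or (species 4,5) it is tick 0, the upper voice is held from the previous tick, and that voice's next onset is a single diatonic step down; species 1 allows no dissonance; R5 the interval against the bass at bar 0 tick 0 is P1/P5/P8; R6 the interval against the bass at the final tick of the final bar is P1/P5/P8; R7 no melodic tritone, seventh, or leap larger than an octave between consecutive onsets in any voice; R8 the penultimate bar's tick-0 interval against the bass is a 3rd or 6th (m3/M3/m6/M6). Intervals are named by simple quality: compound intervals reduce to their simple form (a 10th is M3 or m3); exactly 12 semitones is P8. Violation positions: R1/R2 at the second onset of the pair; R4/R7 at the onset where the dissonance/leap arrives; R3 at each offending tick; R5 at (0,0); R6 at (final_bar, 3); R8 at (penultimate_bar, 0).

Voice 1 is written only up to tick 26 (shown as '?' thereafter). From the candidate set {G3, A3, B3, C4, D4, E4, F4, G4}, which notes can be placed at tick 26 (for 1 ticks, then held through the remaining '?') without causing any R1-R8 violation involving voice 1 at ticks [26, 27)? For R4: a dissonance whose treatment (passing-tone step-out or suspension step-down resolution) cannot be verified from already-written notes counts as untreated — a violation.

G3: legal
A3: violates R4
B3: legal
C4: violates R4
D4: legal
E4: legal
F4: violates R4
G4: legal

{B3, D4, E4, G3, G4}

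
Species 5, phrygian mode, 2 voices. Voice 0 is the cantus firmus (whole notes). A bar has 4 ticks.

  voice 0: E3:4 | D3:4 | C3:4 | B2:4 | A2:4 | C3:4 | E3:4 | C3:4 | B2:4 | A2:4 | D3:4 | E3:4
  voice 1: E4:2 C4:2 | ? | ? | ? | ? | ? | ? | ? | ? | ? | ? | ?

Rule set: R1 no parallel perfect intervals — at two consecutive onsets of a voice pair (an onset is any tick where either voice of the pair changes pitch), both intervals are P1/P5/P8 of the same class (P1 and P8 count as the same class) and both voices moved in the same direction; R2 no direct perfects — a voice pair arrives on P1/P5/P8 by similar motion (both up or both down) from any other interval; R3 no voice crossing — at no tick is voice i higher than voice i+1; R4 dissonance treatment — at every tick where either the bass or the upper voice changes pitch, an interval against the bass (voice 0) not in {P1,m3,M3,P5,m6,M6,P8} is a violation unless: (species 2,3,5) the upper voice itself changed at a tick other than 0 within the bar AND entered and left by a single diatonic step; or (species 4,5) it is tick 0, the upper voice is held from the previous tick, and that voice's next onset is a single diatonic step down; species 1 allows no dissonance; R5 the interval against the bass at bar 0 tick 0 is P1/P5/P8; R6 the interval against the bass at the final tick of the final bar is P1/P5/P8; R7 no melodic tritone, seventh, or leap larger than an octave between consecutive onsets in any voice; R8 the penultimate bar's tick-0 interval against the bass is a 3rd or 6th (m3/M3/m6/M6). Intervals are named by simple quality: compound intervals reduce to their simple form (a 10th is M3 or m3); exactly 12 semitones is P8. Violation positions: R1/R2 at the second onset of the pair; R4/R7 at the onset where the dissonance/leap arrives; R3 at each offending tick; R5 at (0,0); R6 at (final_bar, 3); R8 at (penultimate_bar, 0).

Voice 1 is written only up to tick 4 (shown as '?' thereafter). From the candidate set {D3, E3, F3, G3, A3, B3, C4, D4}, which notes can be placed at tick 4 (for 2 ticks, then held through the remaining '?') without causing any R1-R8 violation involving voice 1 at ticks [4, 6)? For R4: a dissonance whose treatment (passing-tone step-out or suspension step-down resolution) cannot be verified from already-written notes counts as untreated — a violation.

{B3, D4, F3}

D3: violates R2,R7
E3: violates R4
F3: legal
G3: violates R4
A3: violates R2
B3: legal
C4: violates R4
D4: legal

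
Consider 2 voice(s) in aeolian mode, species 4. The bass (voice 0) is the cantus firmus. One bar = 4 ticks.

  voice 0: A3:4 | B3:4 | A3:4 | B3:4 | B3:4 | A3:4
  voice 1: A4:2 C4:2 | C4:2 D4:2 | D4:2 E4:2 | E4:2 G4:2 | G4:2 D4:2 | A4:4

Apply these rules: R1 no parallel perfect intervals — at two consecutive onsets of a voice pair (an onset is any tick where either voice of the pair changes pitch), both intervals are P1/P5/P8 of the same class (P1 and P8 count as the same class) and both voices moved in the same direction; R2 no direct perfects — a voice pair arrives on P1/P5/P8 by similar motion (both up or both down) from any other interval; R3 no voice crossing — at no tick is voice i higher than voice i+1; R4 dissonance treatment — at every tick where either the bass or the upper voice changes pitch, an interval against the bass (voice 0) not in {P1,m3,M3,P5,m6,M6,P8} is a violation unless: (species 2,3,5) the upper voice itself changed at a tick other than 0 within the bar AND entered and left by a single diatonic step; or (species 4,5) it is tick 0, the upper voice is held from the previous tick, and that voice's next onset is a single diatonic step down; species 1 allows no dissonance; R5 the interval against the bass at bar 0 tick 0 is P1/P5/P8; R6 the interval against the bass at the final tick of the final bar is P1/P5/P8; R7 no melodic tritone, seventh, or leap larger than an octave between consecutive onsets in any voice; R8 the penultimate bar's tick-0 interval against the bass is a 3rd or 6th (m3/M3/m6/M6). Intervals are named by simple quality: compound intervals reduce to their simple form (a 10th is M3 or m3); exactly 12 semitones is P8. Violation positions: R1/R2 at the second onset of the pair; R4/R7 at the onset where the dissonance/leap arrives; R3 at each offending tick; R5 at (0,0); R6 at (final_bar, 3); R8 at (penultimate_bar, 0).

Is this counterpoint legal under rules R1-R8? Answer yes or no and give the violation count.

No (3 violations)

bar 0: v0=A3 v1=A4 (P8)
bar 1: v0=B3 v1=C4 (m2)
bar 2: v0=A3 v1=D4 (P4)
bar 3: v0=B3 v1=E4 (P4)
bar 4: v0=B3 v1=G4 (m6)
bar 5: v0=A3 v1=A4 (P8)
  R4 @ bar1.0: B3/C4 m2 untreated
  R4 @ bar2.0: A3/D4 P4 untreated
  R4 @ bar3.0: B3/E4 P4 untreated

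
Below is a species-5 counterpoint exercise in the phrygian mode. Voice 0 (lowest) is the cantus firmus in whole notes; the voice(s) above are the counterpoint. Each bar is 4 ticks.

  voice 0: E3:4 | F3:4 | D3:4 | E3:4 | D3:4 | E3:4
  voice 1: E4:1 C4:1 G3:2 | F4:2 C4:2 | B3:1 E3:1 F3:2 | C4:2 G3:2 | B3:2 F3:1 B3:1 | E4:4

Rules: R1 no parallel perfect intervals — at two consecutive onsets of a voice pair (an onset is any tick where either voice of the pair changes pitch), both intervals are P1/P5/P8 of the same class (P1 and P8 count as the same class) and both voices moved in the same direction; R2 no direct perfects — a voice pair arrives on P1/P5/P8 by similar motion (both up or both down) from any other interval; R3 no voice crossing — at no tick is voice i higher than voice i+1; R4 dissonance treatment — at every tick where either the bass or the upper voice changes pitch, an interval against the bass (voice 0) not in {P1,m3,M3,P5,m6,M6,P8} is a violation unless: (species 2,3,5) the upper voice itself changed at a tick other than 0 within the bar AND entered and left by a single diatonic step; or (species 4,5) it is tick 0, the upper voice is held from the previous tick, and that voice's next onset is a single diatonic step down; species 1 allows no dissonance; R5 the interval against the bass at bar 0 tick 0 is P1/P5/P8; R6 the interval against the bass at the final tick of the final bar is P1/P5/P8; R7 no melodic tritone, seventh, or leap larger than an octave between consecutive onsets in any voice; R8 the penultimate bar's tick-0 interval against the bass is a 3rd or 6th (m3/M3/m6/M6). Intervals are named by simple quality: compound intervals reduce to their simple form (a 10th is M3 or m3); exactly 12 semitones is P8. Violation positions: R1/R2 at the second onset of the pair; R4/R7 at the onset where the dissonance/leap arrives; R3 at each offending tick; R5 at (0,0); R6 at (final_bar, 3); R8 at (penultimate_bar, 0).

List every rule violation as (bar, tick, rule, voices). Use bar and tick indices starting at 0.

(1, 0, R2, (0, 1))
(1, 0, R7, (1,))
(2, 1, R4, (0, 1))
(4, 2, R7, (1,))
(4, 3, R7, (1,))
(5, 0, R2, (0, 1))

bar 0: v0=E3 v1=E4 downbeat P8
bar 1: v0=F3 v1=F4 downbeat P8
bar 2: v0=D3 v1=B3 downbeat M6
bar 3: v0=E3 v1=C4 downbeat m6
bar 4: v0=D3 v1=B3 downbeat M6
bar 5: v0=E3 v1=E4 downbeat P8
  -> R2 @ bar 1 tick 0 v(0, 1): E3/G3 m3 -> F3/F4 P8 similar
  -> R7 @ bar 1 tick 0 v(1,): G3->F4 leap 10st
  -> R4 @ bar 2 tick 1 v(0, 1): D3/E3 M2 untreated
  -> R7 @ bar 4 tick 2 v(1,): B3->F3 leap 6st
  -> R7 @ bar 4 tick 3 v(1,): F3->B3 leap 6st
  -> R2 @ bar 5 tick 0 v(0, 1): D3/B3 M6 -> E3/E4 P8 similar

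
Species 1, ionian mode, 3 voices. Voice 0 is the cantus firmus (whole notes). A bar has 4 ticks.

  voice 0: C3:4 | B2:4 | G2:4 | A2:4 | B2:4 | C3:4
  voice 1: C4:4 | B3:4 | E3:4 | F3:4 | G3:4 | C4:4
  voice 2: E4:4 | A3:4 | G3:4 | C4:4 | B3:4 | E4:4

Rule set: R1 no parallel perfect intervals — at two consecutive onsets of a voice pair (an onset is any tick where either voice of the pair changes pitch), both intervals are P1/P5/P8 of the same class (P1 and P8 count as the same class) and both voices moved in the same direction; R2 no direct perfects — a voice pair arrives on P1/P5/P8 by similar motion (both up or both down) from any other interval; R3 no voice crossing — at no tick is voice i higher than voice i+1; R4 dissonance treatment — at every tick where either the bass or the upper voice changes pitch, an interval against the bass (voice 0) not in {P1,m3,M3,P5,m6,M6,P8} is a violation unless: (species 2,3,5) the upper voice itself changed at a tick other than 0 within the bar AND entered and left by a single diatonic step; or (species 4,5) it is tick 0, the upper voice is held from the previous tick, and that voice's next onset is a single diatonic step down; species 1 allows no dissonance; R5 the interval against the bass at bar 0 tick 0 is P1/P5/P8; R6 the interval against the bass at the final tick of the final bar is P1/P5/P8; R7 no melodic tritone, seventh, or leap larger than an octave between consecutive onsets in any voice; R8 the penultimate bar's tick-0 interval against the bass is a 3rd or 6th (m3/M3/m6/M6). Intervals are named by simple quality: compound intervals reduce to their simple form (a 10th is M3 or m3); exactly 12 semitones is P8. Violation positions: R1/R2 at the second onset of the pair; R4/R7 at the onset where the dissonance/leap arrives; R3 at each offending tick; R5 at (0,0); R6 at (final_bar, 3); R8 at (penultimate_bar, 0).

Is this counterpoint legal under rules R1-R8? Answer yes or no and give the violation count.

bar 0: v0=C3 v1=C4 v2=E4 (M3)
bar 1: v0=B2 v1=B3 v2=A3 (m7)
bar 2: v0=G2 v1=E3 v2=G3 (P8)
bar 3: v0=A2 v1=F3 v2=C4 (m3)
bar 4: v0=B2 v1=G3 v2=B3 (P8)
bar 5: v0=C3 v1=C4 v2=E4 (M3)
  R5 @ bar0.0: opens on M3
  R1 @ bar1.0: C3/C4 P8 -> B2/B3 P8 similar
  R3 @ bar1.0: B3 above A3
  R4 @ bar1.0: B2/A3 m7 untreated
  R3 @ bar1.1: B3 above A3
  R3 @ bar1.2: B3 above A3
  R3 @ bar1.3: B3 above A3
  R2 @ bar2.0: B2/A3 m7 -> G2/G3 P8 similar
  R2 @ bar3.0: E3/G3 m3 -> F3/C4 P5 similar
  R8 @ bar4.0: penult P8 not 3rd/6th
  R2 @ bar5.0: B2/G3 m6 -> C3/C4 P8 similar
  R6 @ bar5.3: closes on M3

No (12 violations)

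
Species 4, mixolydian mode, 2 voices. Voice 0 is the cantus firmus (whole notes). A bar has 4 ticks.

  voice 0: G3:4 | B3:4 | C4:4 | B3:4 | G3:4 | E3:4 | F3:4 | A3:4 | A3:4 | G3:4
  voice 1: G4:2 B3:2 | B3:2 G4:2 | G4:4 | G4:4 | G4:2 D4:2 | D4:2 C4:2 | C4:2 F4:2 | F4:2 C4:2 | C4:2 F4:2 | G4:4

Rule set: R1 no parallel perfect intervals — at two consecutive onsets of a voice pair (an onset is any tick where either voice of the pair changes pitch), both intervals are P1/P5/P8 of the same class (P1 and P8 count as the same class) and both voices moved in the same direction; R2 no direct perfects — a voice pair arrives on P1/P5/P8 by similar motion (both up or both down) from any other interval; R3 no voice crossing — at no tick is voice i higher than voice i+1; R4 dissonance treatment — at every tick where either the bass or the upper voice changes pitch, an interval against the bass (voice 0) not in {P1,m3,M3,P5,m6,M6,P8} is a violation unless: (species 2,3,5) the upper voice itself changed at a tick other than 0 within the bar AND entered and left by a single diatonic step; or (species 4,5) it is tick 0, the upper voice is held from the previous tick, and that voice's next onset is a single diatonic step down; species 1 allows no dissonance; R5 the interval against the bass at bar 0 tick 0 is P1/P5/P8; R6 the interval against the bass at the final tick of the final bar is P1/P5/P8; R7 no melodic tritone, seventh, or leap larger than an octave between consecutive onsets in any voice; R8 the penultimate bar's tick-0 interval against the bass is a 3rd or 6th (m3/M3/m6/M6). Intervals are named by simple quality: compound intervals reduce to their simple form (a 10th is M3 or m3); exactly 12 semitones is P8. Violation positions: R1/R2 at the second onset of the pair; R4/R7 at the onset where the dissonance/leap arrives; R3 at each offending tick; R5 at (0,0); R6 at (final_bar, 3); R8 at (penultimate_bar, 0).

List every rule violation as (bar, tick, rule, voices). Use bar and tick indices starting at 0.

bar 0: v0=G3 v1=G4 downbeat P8
bar 1: v0=B3 v1=B3 downbeat P1
bar 2: v0=C4 v1=G4 downbeat P5
bar 3: v0=B3 v1=G4 downbeat m6
bar 4: v0=G3 v1=G4 downbeat P8
bar 5: v0=E3 v1=D4 downbeat m7
bar 6: v0=F3 v1=C4 downbeat P5
bar 7: v0=A3 v1=F4 downbeat m6
bar 8: v0=A3 v1=C4 downbeat m3
bar 9: v0=G3 v1=G4 downbeat P8

No violations across 10 bars (G3..G3 vs G4..G4).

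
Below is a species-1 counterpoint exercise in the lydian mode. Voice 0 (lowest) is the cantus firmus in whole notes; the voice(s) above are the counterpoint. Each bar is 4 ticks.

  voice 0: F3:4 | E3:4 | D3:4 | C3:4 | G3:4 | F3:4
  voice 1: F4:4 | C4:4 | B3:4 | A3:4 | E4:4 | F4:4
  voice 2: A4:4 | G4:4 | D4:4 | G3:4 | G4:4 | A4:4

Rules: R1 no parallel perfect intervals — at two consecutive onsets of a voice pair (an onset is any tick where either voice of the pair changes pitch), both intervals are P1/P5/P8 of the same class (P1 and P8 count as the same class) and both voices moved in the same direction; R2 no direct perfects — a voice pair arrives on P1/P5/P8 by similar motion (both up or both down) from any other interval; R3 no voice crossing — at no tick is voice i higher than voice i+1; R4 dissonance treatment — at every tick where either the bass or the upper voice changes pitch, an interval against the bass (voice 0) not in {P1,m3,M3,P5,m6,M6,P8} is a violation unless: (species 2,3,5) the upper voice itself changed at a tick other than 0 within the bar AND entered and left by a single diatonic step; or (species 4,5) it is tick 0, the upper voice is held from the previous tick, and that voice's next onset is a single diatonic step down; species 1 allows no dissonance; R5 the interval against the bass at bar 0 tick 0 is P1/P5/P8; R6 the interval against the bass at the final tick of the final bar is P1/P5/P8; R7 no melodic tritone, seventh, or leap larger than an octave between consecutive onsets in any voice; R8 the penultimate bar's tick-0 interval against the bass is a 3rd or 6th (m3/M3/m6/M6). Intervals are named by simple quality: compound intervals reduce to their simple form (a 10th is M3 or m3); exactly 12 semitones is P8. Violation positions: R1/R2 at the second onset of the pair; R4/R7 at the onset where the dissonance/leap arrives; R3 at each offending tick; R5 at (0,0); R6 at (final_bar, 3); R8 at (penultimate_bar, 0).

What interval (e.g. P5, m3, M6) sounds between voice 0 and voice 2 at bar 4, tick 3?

P8

voice 0=G3 voice 2=G4 -> P8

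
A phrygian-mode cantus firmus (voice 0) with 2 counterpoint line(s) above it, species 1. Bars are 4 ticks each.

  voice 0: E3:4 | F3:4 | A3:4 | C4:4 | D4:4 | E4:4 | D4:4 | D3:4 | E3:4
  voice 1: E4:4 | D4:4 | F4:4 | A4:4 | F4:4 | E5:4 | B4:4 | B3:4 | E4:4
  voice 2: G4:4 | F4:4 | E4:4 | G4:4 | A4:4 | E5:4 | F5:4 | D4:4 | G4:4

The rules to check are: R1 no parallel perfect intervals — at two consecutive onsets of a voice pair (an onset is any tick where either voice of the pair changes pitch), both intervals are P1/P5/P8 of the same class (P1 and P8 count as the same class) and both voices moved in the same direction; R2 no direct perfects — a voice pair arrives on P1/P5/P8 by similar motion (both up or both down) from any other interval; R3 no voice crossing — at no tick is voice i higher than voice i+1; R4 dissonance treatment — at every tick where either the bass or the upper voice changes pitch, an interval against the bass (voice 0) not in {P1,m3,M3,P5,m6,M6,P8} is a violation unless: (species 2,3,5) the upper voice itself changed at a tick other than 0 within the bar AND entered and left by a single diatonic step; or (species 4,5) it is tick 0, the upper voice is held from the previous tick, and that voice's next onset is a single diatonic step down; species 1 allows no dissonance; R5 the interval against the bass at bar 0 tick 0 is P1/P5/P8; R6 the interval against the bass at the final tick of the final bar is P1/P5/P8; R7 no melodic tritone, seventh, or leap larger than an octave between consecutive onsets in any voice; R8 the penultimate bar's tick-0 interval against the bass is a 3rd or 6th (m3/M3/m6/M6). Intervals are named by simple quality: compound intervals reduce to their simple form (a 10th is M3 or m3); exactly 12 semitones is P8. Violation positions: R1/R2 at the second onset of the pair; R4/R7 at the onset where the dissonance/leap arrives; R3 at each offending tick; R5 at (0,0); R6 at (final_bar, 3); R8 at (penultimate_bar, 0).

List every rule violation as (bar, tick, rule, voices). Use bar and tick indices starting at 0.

(0, 0, R5, (0, 2))
(2, 0, R3, (1, 2))
(2, 1, R3, (1, 2))
(2, 2, R3, (1, 2))
(2, 3, R3, (1, 2))
(3, 0, R1, (0, 2))
(3, 0, R3, (1, 2))
(3, 1, R3, (1, 2))
(3, 2, R3, (1, 2))
(3, 3, R3, (1, 2))
(4, 0, R1, (0, 2))
(5, 0, R2, (0, 1))
(5, 0, R2, (0, 2))
(5, 0, R2, (1, 2))
(5, 0, R7, (1,))
(7, 0, R2, (0, 2))
(7, 0, R7, (2,))
(7, 0, R8, (0, 2))
(8, 0, R2, (0, 1))
(8, 3, R6, (0, 2))

bar 0: v0=E3 v1=E4 v2=G4 downbeat m3
bar 1: v0=F3 v1=D4 v2=F4 downbeat P8
bar 2: v0=A3 v1=F4 v2=E4 downbeat P5
bar 3: v0=C4 v1=A4 v2=G4 downbeat P5
bar 4: v0=D4 v1=F4 v2=A4 downbeat P5
bar 5: v0=E4 v1=E5 v2=E5 downbeat P8
bar 6: v0=D4 v1=B4 v2=F5 downbeat m3
bar 7: v0=D3 v1=B3 v2=D4 downbeat P8
bar 8: v0=E3 v1=E4 v2=G4 downbeat m3
  -> R5 @ bar 0 tick 0 v(0, 2): opens on m3
  -> R3 @ bar 2 tick 0 v(1, 2): F4 above E4
  -> R3 @ bar 2 tick 1 v(1, 2): F4 above E4
  -> R3 @ bar 2 tick 2 v(1, 2): F4 above E4
  -> R3 @ bar 2 tick 3 v(1, 2): F4 above E4
  -> R1 @ bar 3 tick 0 v(0, 2): A3/E4 P5 -> C4/G4 P5 similar
  -> R3 @ bar 3 tick 0 v(1, 2): A4 above G4
  -> R3 @ bar 3 tick 1 v(1, 2): A4 above G4
  -> R3 @ bar 3 tick 2 v(1, 2): A4 above G4
  -> R3 @ bar 3 tick 3 v(1, 2): A4 above G4
  -> R1 @ bar 4 tick 0 v(0, 2): C4/G4 P5 -> D4/A4 P5 similar
  -> R2 @ bar 5 tick 0 v(0, 1): D4/F4 m3 -> E4/E5 P8 similar
  -> R2 @ bar 5 tick 0 v(0, 2): D4/A4 P5 -> E4/E5 P8 similar
  -> R2 @ bar 5 tick 0 v(1, 2): F4/A4 M3 -> E5/E5 P1 similar
  -> R7 @ bar 5 tick 0 v(1,): F4->E5 leap 11st
  -> R2 @ bar 7 tick 0 v(0, 2): D4/F5 m3 -> D3/D4 P8 similar
  -> R7 @ bar 7 tick 0 v(2,): F5->D4 leap 15st
  -> R8 @ bar 7 tick 0 v(0, 2): penult P8 not 3rd/6th
  -> R2 @ bar 8 tick 0 v(0, 1): D3/B3 M6 -> E3/E4 P8 similar
  -> R6 @ bar 8 tick 3 v(0, 2): closes on m3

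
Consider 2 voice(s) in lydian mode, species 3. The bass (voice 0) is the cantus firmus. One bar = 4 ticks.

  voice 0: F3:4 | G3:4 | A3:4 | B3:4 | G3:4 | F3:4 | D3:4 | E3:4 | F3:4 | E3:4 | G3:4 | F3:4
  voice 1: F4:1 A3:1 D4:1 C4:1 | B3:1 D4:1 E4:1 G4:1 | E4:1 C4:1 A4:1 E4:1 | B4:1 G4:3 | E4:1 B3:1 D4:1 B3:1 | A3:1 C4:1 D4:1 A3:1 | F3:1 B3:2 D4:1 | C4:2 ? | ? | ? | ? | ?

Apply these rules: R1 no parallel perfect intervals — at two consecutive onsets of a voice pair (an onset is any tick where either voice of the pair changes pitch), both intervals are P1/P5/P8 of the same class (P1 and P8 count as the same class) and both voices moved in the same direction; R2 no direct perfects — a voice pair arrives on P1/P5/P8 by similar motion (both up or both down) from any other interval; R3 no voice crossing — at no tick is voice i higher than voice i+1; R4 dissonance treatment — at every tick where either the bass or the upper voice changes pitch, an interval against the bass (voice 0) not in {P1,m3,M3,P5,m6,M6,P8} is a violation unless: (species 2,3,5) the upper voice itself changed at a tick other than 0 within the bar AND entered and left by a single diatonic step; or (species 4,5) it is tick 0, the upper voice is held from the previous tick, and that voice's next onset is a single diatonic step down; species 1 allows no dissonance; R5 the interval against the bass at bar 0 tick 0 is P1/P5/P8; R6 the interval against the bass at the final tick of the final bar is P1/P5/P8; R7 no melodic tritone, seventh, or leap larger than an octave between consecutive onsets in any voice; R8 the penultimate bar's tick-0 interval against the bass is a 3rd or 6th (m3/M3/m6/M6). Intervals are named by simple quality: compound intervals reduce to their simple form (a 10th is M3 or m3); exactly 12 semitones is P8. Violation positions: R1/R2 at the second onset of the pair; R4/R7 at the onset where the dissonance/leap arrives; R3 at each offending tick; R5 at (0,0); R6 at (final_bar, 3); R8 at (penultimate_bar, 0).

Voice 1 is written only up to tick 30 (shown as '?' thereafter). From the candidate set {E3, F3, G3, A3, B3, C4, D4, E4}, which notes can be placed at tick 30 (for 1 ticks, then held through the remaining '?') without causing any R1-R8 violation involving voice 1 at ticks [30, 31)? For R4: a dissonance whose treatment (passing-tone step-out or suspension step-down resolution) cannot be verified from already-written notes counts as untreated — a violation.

{B3, C4, E3, E4, G3}

E3: legal
F3: violates R4
G3: legal
A3: violates R4
B3: legal
C4: legal
D4: violates R4
E4: legal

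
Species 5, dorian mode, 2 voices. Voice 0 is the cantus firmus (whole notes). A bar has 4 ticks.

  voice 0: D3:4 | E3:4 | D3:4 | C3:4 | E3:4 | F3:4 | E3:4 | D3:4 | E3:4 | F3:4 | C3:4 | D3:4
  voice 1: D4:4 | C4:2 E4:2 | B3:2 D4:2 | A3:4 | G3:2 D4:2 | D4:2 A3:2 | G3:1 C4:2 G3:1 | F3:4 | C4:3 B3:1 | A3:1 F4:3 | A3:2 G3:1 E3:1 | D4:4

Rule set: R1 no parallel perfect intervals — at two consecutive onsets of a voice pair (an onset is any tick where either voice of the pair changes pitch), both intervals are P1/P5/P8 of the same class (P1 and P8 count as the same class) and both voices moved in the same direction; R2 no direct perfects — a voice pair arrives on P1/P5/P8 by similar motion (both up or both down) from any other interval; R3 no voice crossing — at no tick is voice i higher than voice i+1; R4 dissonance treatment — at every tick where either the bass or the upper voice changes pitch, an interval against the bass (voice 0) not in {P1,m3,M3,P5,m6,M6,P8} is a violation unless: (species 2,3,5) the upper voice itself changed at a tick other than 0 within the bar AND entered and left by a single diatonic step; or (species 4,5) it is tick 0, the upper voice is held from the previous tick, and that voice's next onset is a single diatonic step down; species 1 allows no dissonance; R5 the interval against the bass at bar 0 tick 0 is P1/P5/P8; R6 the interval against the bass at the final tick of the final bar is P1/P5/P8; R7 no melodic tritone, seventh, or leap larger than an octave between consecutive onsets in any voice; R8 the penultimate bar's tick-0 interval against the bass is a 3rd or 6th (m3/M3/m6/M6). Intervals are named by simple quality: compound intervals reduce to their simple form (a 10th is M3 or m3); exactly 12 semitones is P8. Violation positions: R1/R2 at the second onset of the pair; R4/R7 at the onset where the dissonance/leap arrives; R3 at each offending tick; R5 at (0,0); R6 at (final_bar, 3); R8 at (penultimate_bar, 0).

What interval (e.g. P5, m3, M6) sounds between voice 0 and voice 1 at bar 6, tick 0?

m3

voice 0=E3 voice 1=G3 -> m3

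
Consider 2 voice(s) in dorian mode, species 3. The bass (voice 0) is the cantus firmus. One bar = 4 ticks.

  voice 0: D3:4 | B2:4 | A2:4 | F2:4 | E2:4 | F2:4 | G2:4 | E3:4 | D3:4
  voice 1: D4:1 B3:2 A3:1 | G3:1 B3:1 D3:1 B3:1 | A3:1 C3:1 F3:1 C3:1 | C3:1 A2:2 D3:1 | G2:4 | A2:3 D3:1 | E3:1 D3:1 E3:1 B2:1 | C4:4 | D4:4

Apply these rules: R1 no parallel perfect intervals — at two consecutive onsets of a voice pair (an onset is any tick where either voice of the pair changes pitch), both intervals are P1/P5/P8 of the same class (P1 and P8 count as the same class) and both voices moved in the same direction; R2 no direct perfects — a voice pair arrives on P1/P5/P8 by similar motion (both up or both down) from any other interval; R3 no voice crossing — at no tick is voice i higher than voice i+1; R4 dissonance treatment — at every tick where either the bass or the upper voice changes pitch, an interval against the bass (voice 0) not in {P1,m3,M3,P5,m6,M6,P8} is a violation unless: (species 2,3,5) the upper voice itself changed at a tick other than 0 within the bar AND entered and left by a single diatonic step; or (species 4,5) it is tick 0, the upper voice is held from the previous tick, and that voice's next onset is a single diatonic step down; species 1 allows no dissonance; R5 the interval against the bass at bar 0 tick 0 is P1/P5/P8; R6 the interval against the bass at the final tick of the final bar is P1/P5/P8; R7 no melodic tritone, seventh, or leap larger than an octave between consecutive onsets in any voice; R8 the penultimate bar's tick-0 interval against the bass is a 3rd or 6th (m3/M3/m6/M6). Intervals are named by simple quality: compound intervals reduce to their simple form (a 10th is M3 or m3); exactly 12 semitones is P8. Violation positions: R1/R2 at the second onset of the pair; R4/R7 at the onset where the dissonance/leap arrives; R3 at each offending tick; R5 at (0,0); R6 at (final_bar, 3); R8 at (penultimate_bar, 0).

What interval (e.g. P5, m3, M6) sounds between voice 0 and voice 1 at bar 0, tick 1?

voice 0=D3 voice 1=B3 -> M6

M6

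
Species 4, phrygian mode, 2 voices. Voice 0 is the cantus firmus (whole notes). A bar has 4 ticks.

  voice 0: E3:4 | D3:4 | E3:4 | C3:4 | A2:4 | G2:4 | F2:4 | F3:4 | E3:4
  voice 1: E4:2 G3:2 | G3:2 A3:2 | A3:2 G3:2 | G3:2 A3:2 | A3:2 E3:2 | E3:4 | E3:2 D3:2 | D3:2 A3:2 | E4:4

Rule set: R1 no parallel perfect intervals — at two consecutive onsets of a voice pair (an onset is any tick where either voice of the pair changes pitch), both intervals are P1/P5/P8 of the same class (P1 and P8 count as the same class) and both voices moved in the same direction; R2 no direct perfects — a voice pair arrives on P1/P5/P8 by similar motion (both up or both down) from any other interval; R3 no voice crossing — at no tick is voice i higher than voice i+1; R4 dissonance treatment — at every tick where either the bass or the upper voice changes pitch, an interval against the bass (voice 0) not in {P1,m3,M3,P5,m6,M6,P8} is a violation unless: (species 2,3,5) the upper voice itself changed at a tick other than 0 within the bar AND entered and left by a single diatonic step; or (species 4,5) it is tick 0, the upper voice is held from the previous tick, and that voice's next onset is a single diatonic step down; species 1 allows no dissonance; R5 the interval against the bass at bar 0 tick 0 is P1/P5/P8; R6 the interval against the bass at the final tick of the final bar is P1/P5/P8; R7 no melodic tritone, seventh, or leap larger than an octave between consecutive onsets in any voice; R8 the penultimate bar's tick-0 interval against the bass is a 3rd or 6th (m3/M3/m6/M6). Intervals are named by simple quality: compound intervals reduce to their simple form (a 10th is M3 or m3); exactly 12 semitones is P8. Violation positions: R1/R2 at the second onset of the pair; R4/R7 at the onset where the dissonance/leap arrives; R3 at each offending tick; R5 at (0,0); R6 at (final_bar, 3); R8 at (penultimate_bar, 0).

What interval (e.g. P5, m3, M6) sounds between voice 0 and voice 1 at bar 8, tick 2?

P8

voice 0=E3 voice 1=E4 -> P8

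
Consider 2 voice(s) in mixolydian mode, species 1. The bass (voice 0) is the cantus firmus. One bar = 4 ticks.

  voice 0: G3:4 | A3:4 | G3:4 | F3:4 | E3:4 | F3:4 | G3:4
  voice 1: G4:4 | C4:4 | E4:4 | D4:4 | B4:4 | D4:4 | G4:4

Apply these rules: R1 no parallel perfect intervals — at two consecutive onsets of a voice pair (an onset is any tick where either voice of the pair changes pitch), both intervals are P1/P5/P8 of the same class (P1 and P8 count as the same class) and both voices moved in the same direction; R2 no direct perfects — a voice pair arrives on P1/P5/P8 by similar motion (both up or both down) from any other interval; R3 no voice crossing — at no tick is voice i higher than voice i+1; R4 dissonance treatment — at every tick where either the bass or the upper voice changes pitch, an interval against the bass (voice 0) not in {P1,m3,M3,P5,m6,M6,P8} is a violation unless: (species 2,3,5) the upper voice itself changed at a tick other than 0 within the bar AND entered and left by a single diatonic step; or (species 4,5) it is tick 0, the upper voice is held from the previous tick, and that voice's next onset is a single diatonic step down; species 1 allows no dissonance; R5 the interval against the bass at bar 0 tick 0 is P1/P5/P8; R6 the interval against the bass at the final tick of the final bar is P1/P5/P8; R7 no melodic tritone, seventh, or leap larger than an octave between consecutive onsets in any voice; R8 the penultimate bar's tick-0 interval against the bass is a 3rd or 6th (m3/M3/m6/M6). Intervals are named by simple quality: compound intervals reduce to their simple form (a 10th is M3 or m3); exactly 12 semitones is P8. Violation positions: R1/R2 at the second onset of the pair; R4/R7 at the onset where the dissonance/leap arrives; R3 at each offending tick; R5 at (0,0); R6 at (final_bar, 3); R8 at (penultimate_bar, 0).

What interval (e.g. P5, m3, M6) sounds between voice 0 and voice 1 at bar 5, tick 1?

voice 0=F3 voice 1=D4 -> M6

M6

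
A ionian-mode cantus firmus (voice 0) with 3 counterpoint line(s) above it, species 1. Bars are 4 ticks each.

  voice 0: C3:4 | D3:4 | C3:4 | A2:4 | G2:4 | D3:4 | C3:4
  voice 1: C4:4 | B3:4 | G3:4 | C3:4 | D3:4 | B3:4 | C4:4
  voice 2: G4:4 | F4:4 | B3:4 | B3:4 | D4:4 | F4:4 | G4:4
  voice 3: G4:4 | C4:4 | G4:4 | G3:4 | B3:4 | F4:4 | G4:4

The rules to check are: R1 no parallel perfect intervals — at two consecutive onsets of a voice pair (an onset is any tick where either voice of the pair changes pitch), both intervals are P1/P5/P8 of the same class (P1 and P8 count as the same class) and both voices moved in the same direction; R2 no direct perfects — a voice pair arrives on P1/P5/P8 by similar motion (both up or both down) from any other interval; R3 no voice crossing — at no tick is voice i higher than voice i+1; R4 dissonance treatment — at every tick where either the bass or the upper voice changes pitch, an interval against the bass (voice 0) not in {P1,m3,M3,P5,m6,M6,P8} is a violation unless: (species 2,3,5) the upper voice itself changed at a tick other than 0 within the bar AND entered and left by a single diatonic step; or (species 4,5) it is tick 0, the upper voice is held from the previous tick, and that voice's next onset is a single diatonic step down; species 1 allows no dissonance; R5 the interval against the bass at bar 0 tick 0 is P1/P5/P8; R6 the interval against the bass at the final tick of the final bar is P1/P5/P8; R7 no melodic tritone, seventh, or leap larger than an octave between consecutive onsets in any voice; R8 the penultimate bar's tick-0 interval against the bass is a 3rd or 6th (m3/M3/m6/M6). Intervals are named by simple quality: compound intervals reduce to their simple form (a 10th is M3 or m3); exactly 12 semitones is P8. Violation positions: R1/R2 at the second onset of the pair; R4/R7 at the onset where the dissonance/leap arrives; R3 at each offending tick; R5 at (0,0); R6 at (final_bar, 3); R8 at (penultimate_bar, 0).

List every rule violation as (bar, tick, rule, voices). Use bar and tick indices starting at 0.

bar 0: v0=C3 v1=C4 v2=G4 v3=G4 downbeat P5
bar 1: v0=D3 v1=B3 v2=F4 v3=C4 downbeat m7
bar 2: v0=C3 v1=G3 v2=B3 v3=G4 downbeat P5
bar 3: v0=A2 v1=C3 v2=B3 v3=G3 downbeat m7
bar 4: v0=G2 v1=D3 v2=D4 v3=B3 downbeat M3
bar 5: v0=D3 v1=B3 v2=F4 v3=F4 downbeat m3
bar 6: v0=C3 v1=C4 v2=G4 v3=G4 downbeat P5
  -> R3 @ bar 1 tick 0 v(2, 3): F4 above C4
  -> R4 @ bar 1 tick 0 v(0, 3): D3/C4 m7 untreated
  -> R3 @ bar 1 tick 1 v(2, 3): F4 above C4
  -> R3 @ bar 1 tick 2 v(2, 3): F4 above C4
  -> R3 @ bar 1 tick 3 v(2, 3): F4 above C4
  -> R2 @ bar 2 tick 0 v(0, 1): D3/B3 M6 -> C3/G3 P5 similar
  -> R4 @ bar 2 tick 0 v(0, 2): C3/B3 M7 untreated
  -> R7 @ bar 2 tick 0 v(2,): F4->B3 leap 6st
  -> R2 @ bar 3 tick 0 v(1, 3): G3/G4 P8 -> C3/G3 P5 similar
  -> R3 @ bar 3 tick 0 v(2, 3): B3 above G3
  -> R4 @ bar 3 tick 0 v(0, 2): A2/B3 M2 untreated
  -> R4 @ bar 3 tick 0 v(0, 3): A2/G3 m7 untreated
  -> R3 @ bar 3 tick 1 v(2, 3): B3 above G3
  -> R3 @ bar 3 tick 2 v(2, 3): B3 above G3
  -> R3 @ bar 3 tick 3 v(2, 3): B3 above G3
  -> R2 @ bar 4 tick 0 v(1, 2): C3/B3 M7 -> D3/D4 P8 similar
  -> R3 @ bar 4 tick 0 v(2, 3): D4 above B3
  -> R3 @ bar 4 tick 1 v(2, 3): D4 above B3
  -> R3 @ bar 4 tick 2 v(2, 3): D4 above B3
  -> R3 @ bar 4 tick 3 v(2, 3): D4 above B3
  -> R2 @ bar 5 tick 0 v(2, 3): D4/B3 m3 -> F4/F4 P1 similar
  -> R7 @ bar 5 tick 0 v(3,): B3->F4 leap 6st
  -> R1 @ bar 6 tick 0 v(2, 3): F4/F4 P1 -> G4/G4 P1 similar
  -> R2 @ bar 6 tick 0 v(1, 2): B3/F4 TT -> C4/G4 P5 similar
  -> R2 @ bar 6 tick 0 v(1, 3): B3/F4 TT -> C4/G4 P5 similar

(1, 0, R3, (2, 3))
(1, 0, R4, (0, 3))
(1, 1, R3, (2, 3))
(1, 2, R3, (2, 3))
(1, 3, R3, (2, 3))
(2, 0, R2, (0, 1))
(2, 0, R4, (0, 2))
(2, 0, R7, (2,))
(3, 0, R2, (1, 3))
(3, 0, R3, (2, 3))
(3, 0, R4, (0, 2))
(3, 0, R4, (0, 3))
(3, 1, R3, (2, 3))
(3, 2, R3, (2, 3))
(3, 3, R3, (2, 3))
(4, 0, R2, (1, 2))
(4, 0, R3, (2, 3))
(4, 1, R3, (2, 3))
(4, 2, R3, (2, 3))
(4, 3, R3, (2, 3))
(5, 0, R2, (2, 3))
(5, 0, R7, (3,))
(6, 0, R1, (2, 3))
(6, 0, R2, (1, 2))
(6, 0, R2, (1, 3))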